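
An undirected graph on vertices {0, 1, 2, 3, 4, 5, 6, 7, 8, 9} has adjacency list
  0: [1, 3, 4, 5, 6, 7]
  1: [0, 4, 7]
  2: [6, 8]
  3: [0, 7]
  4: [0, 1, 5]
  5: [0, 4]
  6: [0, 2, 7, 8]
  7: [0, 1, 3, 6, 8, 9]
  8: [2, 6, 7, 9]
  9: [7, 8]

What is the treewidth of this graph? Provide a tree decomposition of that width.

Each bag holds 3 vertices, so the decomposition has width 2, which upper-bounds the treewidth. Conversely, {0, 1, 4} is a clique of size 3, and the vertices of any clique must share a bag in every tree decomposition; so some bag has ≥ 3 vertices and tw(G) ≥ 2. Combining the bounds, tw(G) = 2.

Treewidth 2.
One optimal decomposition is:
Bags: B1 = {0, 1, 7}  B2 = {0, 1, 4}  B3 = {0, 6, 7}  B4 = {6, 7, 8}  B5 = {2, 6, 8}  B6 = {0, 3, 7}  B7 = {7, 8, 9}  B8 = {0, 4, 5}
Tree: B1–B2, B1–B3, B3–B4, B4–B5, B1–B6, B4–B7, B2–B8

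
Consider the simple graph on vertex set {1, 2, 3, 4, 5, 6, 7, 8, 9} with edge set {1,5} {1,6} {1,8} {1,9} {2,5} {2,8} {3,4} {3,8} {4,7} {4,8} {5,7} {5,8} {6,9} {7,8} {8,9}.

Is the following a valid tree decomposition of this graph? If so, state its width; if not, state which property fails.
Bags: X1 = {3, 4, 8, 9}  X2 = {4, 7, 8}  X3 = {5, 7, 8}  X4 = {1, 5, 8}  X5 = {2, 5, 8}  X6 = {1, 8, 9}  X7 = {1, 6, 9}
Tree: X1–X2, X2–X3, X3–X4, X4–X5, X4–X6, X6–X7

A tree decomposition must satisfy three properties: every vertex lies in some bag; for every edge, both endpoints lie together in some bag; and for every vertex, the bags containing it form a connected subtree. Here bags containing vertex 9 are not connected in the tree, so the decomposition is invalid.

No — bags containing vertex 9 are not connected in the tree.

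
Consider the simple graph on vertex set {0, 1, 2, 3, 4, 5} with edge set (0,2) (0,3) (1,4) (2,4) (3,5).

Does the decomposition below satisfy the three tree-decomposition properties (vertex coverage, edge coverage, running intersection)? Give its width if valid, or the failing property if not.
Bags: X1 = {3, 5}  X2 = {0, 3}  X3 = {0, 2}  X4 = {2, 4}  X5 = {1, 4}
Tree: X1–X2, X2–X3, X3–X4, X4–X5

Every vertex of G appears in some bag (union = {0, 1, 2, 3, 4, 5}); every edge is covered by a bag; and for each vertex v the set of bags containing v is connected in the bag tree. The decomposition is therefore valid. The largest bag has 2 vertices, so the width is 1.

Yes; width 1.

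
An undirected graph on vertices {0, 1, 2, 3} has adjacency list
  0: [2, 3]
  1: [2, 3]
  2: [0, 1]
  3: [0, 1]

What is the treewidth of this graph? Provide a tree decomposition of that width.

Each bag holds 3 vertices, so the decomposition has width 2, which upper-bounds the treewidth. The edges 2–0–3–1–2 form a cycle, so G is not a tree and its treewidth is at least 2. Hence tw(G) = 2 exactly.

Treewidth 2.
One optimal decomposition is:
Bags: B1 = {0, 2, 3}  B2 = {1, 2, 3}
Tree: B1–B2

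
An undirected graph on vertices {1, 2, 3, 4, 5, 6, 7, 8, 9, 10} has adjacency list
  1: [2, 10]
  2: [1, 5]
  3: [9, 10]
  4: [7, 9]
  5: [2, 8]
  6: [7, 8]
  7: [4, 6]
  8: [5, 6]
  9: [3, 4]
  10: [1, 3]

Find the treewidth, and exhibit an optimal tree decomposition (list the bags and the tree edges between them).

Treewidth 2.
One such decomposition:
Bags: B1 = {1, 2, 5}  B2 = {1, 5, 8}  B3 = {1, 6, 8}  B4 = {1, 6, 7}  B5 = {1, 4, 7}  B6 = {1, 4, 9}  B7 = {1, 3, 9}  B8 = {1, 3, 10}
Tree: B1–B2, B2–B3, B3–B4, B4–B5, B5–B6, B6–B7, B7–B8

The largest bag has 3 vertices, giving width 2; this decomposition certifies tw(G) ≤ 2. The edges 1–2–5–8–6–7–4–9–3–10–1 form a cycle, so G is not a tree and its treewidth is at least 2. Therefore the treewidth is 2.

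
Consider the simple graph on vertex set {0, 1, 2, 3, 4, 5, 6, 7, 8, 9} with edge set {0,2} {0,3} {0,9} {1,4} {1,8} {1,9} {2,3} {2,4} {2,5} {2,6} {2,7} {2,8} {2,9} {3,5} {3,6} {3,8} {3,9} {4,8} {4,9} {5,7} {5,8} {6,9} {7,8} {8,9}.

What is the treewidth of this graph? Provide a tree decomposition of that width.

Treewidth 3.
One optimal decomposition is:
Bags: B1 = {2, 3, 5, 8}  B2 = {2, 3, 8, 9}  B3 = {2, 3, 6, 9}  B4 = {2, 4, 8, 9}  B5 = {2, 5, 7, 8}  B6 = {1, 4, 8, 9}  B7 = {0, 2, 3, 9}
Tree: B1–B2, B2–B3, B2–B4, B1–B5, B4–B6, B2–B7

Every bag has size at most 4, so the width is 4 − 1 = 3 and tw(G) ≤ 3. On the other hand G contains the 4-clique {1, 4, 8, 9}. A clique must lie in a single bag of any decomposition, so no decomposition can have width below 3. The upper and lower bounds meet at 3, so that is the treewidth.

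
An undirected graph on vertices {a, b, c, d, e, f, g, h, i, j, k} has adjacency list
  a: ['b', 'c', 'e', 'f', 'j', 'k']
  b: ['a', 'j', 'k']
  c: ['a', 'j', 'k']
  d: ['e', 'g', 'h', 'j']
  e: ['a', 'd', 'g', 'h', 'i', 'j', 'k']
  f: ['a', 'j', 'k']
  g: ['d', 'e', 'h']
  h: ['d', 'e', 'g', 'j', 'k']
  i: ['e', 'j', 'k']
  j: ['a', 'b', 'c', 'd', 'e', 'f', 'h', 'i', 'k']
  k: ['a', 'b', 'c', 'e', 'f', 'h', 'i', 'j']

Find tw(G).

3

A width-3 tree decomposition is:
Bags: B1 = {e, h, j, k}  B2 = {e, i, j, k}  B3 = {a, e, j, k}  B4 = {a, c, j, k}  B5 = {d, e, h, j}  B6 = {a, b, j, k}  B7 = {a, f, j, k}  B8 = {d, e, g, h}
Tree: B1–B2, B2–B3, B3–B4, B1–B5, B4–B6, B3–B7, B5–B8
The largest bag has 4 vertices, giving width 3; this decomposition certifies tw(G) ≤ 3. Conversely, {d, e, g, h} is a clique of size 4, and the vertices of any clique must share a bag in every tree decomposition; so some bag has ≥ 4 vertices and tw(G) ≥ 3. Therefore the treewidth is 3.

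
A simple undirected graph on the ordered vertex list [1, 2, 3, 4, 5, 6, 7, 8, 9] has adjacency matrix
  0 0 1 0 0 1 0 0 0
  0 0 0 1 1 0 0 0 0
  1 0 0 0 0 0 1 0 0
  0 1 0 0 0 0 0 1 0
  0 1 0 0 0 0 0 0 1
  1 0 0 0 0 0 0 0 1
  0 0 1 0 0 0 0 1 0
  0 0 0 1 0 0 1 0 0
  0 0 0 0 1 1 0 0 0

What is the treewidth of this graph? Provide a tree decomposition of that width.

Treewidth 2.
Bags: B1 = {1, 3, 6}  B2 = {3, 6, 9}  B3 = {3, 5, 9}  B4 = {2, 3, 5}  B5 = {2, 3, 4}  B6 = {3, 4, 8}  B7 = {3, 7, 8}
Tree: B1–B2, B2–B3, B3–B4, B4–B5, B5–B6, B6–B7

Every bag has size at most 3, so the width is 3 − 1 = 2 and tw(G) ≤ 2. Since 3–1–6–9–5–2–4–8–7–3 is a cycle in G, G is not acyclic. Forests are exactly the graphs of treewidth ≤ 1, so tw(G) ≥ 2. Therefore the treewidth is 2.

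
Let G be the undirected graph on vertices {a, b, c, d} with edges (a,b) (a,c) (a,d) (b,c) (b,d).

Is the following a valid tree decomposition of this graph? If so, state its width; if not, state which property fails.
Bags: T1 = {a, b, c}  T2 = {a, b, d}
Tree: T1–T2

Yes; width 2.

Every vertex of G appears in some bag (union = {a, b, c, d}); every edge is covered by a bag; and for each vertex v the set of bags containing v is connected in the bag tree. The decomposition is therefore valid. The largest bag has 3 vertices, so the width is 2.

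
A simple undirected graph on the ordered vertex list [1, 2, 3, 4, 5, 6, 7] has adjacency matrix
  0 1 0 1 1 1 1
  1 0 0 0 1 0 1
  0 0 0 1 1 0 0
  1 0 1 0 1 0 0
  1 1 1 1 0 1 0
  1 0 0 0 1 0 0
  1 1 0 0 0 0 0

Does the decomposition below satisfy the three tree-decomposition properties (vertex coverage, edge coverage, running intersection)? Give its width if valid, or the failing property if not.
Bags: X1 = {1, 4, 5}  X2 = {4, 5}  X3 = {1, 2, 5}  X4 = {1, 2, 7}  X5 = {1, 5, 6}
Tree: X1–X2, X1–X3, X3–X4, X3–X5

No — vertex 3 appears in no bag.

A tree decomposition must satisfy three properties: every vertex lies in some bag; for every edge, both endpoints lie together in some bag; and for every vertex, the bags containing it form a connected subtree. Here vertex 3 appears in no bag, so the decomposition is invalid.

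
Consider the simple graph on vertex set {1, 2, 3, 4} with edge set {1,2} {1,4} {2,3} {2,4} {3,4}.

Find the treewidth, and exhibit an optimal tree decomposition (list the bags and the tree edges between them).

Each bag holds 3 vertices, so the decomposition has width 2, which upper-bounds the treewidth. Conversely, {1, 2, 4} is a clique of size 3, and the vertices of any clique must share a bag in every tree decomposition; so some bag has ≥ 3 vertices and tw(G) ≥ 2. Therefore the treewidth is 2.

Treewidth 2.
One optimal decomposition is:
Bags: B1 = {1, 2, 4}  B2 = {2, 3, 4}
Tree: B1–B2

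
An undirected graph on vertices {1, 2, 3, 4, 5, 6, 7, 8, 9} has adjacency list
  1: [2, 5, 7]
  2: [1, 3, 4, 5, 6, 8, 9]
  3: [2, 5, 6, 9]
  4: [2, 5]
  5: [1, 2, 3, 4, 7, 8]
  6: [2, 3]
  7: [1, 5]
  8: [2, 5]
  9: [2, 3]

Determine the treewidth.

2

A width-2 tree decomposition is:
Bags: B1 = {2, 3, 5}  B2 = {2, 3, 6}  B3 = {2, 3, 9}  B4 = {1, 2, 5}  B5 = {1, 5, 7}  B6 = {2, 4, 5}  B7 = {2, 5, 8}
Tree: B1–B2, B2–B3, B1–B4, B4–B5, B1–B6, B4–B7
Every bag has size at most 3, so the width is 3 − 1 = 2 and tw(G) ≤ 2. For the lower bound, the 3 vertices {2, 3, 9} are pairwise adjacent, and any tree decomposition puts a clique entirely inside one bag — forcing width ≥ 2. Hence tw(G) = 2 exactly.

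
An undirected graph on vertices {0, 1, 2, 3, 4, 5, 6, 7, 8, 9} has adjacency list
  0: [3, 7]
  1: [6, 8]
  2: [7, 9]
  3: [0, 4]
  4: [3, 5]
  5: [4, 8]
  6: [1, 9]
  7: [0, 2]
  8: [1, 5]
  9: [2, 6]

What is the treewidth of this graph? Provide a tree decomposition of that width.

Treewidth 2.
Bags: B1 = {4, 5, 8}  B2 = {1, 4, 8}  B3 = {1, 4, 6}  B4 = {4, 6, 9}  B5 = {2, 4, 9}  B6 = {2, 4, 7}  B7 = {0, 4, 7}  B8 = {0, 3, 4}
Tree: B1–B2, B2–B3, B3–B4, B4–B5, B5–B6, B6–B7, B7–B8

Each bag holds 3 vertices, so the decomposition has width 2, which upper-bounds the treewidth. Since 4–5–8–1–6–9–2–7–0–3–4 is a cycle in G, G is not acyclic. Forests are exactly the graphs of treewidth ≤ 1, so tw(G) ≥ 2. Combining the bounds, tw(G) = 2.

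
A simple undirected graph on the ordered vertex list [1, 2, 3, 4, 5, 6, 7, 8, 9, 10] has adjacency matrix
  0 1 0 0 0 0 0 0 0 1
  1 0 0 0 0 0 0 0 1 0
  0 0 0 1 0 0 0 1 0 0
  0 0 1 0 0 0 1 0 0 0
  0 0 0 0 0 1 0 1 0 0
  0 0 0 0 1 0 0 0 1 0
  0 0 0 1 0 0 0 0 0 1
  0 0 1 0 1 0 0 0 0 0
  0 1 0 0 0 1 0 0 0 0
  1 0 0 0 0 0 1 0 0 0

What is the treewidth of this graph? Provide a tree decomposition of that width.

Treewidth 2.
One optimal decomposition is:
Bags: B1 = {1, 7, 10}  B2 = {1, 4, 7}  B3 = {1, 3, 4}  B4 = {1, 3, 8}  B5 = {1, 5, 8}  B6 = {1, 5, 6}  B7 = {1, 6, 9}  B8 = {1, 2, 9}
Tree: B1–B2, B2–B3, B3–B4, B4–B5, B5–B6, B6–B7, B7–B8

The largest bag has 3 vertices, giving width 2; this decomposition certifies tw(G) ≤ 2. For the lower bound, G contains the cycle 1–10–7–4–3–8–5–6–9–2–1, so G is not a forest; only forests have treewidth ≤ 1, hence tw(G) ≥ 2. Therefore the treewidth is 2.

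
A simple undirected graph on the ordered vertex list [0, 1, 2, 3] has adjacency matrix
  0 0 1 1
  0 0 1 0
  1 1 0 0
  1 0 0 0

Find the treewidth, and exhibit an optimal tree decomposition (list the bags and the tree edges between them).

Treewidth 1.
One such decomposition:
Bags: B1 = {1, 2}  B2 = {0, 2}  B3 = {0, 3}
Tree: B1–B2, B2–B3

Every bag has size at most 2, so the width is 2 − 1 = 1 and tw(G) ≤ 1. Since G has at least one edge (e.g. 1–2), it is not an edgeless graph, so tw(G) ≥ 1. Combining the bounds, tw(G) = 1.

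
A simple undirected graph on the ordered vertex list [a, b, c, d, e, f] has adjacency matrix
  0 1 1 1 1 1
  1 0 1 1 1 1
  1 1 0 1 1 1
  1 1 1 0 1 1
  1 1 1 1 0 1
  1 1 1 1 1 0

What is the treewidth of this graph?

5

A width-5 tree decomposition is:
Bags: B1 = {a, b, c, d, e, f}
Tree: (single bag)
With just one bag of size 6, the width is 6 − 1 = 5, so tw(G) ≤ 5. Conversely, {a, b, c, d, e, f} is a clique of size 6, and the vertices of any clique must share a bag in every tree decomposition; so some bag has ≥ 6 vertices and tw(G) ≥ 5. Combining the bounds, tw(G) = 5.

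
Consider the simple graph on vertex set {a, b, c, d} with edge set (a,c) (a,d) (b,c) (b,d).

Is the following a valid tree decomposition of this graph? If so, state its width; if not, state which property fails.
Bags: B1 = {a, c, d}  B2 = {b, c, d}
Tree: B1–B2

Yes; width 2.

Checking the three conditions: (i) the bags cover all of {a, b, c, d}; (ii) for each edge, some bag contains both endpoints; (iii) the bags containing any fixed vertex form a subtree. All hold, so the decomposition is valid with width 3 − 1 = 2.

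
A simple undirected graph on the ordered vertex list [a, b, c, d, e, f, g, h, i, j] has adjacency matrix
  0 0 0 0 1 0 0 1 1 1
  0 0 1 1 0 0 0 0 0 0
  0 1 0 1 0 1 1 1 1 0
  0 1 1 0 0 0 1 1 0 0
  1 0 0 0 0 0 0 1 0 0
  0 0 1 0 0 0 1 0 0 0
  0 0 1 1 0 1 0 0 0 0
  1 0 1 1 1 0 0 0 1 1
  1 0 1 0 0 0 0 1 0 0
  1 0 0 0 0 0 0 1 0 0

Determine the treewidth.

2

A width-2 tree decomposition is:
Bags: B1 = {c, d, h}  B2 = {c, d, g}  B3 = {c, h, i}  B4 = {c, f, g}  B5 = {a, h, i}  B6 = {b, c, d}  B7 = {a, e, h}  B8 = {a, h, j}
Tree: B1–B2, B1–B3, B2–B4, B3–B5, B2–B6, B5–B7, B7–B8
Each bag holds 3 vertices, so the decomposition has width 2, which upper-bounds the treewidth. On the other hand G contains the 3-clique {c, d, g}. A clique must lie in a single bag of any decomposition, so no decomposition can have width below 2. Hence tw(G) = 2 exactly.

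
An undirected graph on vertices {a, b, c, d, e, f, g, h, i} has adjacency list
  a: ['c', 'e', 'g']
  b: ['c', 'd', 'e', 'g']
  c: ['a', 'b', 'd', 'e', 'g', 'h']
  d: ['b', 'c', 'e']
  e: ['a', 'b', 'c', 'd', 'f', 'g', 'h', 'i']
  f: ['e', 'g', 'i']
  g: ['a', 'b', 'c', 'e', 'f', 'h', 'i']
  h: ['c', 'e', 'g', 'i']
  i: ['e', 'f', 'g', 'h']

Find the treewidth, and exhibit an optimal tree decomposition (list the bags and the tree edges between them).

Treewidth 3.
One such decomposition:
Bags: B1 = {c, e, g, h}  B2 = {b, c, e, g}  B3 = {e, g, h, i}  B4 = {b, c, d, e}  B5 = {e, f, g, i}  B6 = {a, c, e, g}
Tree: B1–B2, B1–B3, B2–B4, B3–B5, B1–B6

Every bag has size at most 4, so the width is 4 − 1 = 3 and tw(G) ≤ 3. For the lower bound, the 4 vertices {b, c, d, e} are pairwise adjacent, and any tree decomposition puts a clique entirely inside one bag — forcing width ≥ 3. The upper and lower bounds meet at 3, so that is the treewidth.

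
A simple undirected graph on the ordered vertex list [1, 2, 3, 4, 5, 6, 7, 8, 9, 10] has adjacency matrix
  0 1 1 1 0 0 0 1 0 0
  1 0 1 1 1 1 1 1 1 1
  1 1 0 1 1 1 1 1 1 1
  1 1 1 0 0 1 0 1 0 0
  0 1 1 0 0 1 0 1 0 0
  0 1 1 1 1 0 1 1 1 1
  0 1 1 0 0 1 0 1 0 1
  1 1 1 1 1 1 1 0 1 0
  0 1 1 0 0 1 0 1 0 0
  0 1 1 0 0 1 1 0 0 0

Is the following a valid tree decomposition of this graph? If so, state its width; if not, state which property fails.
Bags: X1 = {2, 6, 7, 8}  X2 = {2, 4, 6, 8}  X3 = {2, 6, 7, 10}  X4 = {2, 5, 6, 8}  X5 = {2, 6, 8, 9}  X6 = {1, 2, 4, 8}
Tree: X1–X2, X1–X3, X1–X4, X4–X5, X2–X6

No — vertex 3 appears in no bag.

A tree decomposition must satisfy three properties: every vertex lies in some bag; for every edge, both endpoints lie together in some bag; and for every vertex, the bags containing it form a connected subtree. Here vertex 3 appears in no bag, so the decomposition is invalid.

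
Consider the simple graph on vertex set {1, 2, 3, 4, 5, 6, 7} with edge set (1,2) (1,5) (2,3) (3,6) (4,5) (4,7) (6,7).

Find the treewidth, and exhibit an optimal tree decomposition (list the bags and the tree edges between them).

Treewidth 2.
One optimal decomposition is:
Bags: B1 = {1, 2, 3}  B2 = {1, 3, 5}  B3 = {3, 4, 5}  B4 = {3, 4, 7}  B5 = {3, 6, 7}
Tree: B1–B2, B2–B3, B3–B4, B4–B5

The largest bag has 3 vertices, giving width 2; this decomposition certifies tw(G) ≤ 2. For the lower bound, G contains the cycle 3–2–1–5–4–7–6–3, so G is not a forest; only forests have treewidth ≤ 1, hence tw(G) ≥ 2. Combining the bounds, tw(G) = 2.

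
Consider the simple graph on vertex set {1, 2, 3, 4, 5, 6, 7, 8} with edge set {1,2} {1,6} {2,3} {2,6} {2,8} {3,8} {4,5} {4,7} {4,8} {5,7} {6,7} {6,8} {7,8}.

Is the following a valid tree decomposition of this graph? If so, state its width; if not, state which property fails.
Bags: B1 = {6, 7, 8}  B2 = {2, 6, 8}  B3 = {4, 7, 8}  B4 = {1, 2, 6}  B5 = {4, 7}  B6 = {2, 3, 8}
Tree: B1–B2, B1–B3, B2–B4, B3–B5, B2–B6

A tree decomposition must satisfy three properties: every vertex lies in some bag; for every edge, both endpoints lie together in some bag; and for every vertex, the bags containing it form a connected subtree. Here vertex 5 appears in no bag, so the decomposition is invalid.

No — vertex 5 appears in no bag.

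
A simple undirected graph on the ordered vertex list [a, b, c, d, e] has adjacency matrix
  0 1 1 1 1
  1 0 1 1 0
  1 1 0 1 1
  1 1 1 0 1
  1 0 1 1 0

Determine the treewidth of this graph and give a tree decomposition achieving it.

Treewidth 3.
One such decomposition:
Bags: B1 = {a, c, d, e}  B2 = {a, b, c, d}
Tree: B1–B2

Each bag holds 4 vertices, so the decomposition has width 3, which upper-bounds the treewidth. For the lower bound, the 4 vertices {a, c, d, e} are pairwise adjacent, and any tree decomposition puts a clique entirely inside one bag — forcing width ≥ 3. The upper and lower bounds meet at 3, so that is the treewidth.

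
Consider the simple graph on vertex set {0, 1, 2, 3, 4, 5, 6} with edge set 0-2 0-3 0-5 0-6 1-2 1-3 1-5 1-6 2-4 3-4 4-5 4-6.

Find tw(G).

A width-3 tree decomposition is:
Bags: B1 = {0, 1, 4, 5}  B2 = {0, 1, 3, 4}  B3 = {0, 1, 4, 6}  B4 = {0, 1, 2, 4}
Tree: B1–B2, B2–B3, B3–B4
Every bag has size at most 4, so the width is 4 − 1 = 3 and tw(G) ≤ 3. For the lower bound: the 4 vertex sets {1,5}, {0,3}, {4}, {6} are disjoint, each induces a connected subgraph, and every pair is joined by at least one edge of G. Contracting each set to a single vertex therefore yields K_{4} as a minor, and since treewidth is minor-monotone, tw(G) ≥ tw(K_{4}) = 3. Therefore the treewidth is 3.

3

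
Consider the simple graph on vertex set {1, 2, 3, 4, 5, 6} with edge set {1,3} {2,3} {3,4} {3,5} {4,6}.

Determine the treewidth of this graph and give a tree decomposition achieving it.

Each bag holds 2 vertices, so the decomposition has width 1, which upper-bounds the treewidth. Any graph with an edge has treewidth ≥ 1, and G has the edge 3–2. Hence tw(G) = 1 exactly.

Treewidth 1.
One optimal decomposition is:
Bags: B1 = {2, 3}  B2 = {3, 4}  B3 = {4, 6}  B4 = {3, 5}  B5 = {1, 3}
Tree: B1–B2, B2–B3, B1–B4, B4–B5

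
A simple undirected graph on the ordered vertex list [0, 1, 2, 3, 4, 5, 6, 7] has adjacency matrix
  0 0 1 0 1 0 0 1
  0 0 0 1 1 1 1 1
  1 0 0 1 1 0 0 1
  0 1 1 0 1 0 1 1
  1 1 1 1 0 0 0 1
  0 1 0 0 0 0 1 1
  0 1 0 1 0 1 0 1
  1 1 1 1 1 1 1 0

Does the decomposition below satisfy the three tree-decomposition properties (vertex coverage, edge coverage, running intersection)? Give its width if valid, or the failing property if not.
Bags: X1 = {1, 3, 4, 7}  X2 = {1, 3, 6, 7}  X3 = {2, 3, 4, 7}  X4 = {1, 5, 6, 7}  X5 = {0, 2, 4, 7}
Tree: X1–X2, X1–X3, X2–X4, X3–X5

Yes; width 3.

Every vertex of G appears in some bag (union = {0, 1, 2, 3, 4, 5, 6, 7}); every edge is covered by a bag; and for each vertex v the set of bags containing v is connected in the bag tree. The decomposition is therefore valid. The largest bag has 4 vertices, so the width is 3.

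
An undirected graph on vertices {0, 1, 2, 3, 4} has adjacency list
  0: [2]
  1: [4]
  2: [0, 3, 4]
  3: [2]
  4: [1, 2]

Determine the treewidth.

1

A width-1 tree decomposition is:
Bags: B1 = {1, 4}  B2 = {2, 4}  B3 = {0, 2}  B4 = {2, 3}
Tree: B1–B2, B2–B3, B3–B4
The largest bag has 2 vertices, giving width 1; this decomposition certifies tw(G) ≤ 1. G has an edge, so its treewidth is at least 1. Therefore the treewidth is 1.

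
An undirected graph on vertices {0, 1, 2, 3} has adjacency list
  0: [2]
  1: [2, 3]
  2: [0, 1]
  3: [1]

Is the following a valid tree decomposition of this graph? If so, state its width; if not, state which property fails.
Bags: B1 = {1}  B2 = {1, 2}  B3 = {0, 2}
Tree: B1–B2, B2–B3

No — vertex 3 appears in no bag.

A tree decomposition must satisfy three properties: every vertex lies in some bag; for every edge, both endpoints lie together in some bag; and for every vertex, the bags containing it form a connected subtree. Here vertex 3 appears in no bag, so the decomposition is invalid.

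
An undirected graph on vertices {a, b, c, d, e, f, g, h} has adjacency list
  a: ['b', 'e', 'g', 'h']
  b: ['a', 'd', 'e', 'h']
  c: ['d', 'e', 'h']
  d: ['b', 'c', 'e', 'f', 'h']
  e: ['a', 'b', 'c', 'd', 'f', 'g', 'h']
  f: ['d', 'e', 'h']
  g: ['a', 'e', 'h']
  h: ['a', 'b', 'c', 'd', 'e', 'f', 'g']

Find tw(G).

A width-3 tree decomposition is:
Bags: B1 = {c, d, e, h}  B2 = {d, e, f, h}  B3 = {b, d, e, h}  B4 = {a, b, e, h}  B5 = {a, e, g, h}
Tree: B1–B2, B1–B3, B3–B4, B4–B5
Each bag holds 4 vertices, so the decomposition has width 3, which upper-bounds the treewidth. For the lower bound, the 4 vertices {c, d, e, h} are pairwise adjacent, and any tree decomposition puts a clique entirely inside one bag — forcing width ≥ 3. The upper and lower bounds meet at 3, so that is the treewidth.

3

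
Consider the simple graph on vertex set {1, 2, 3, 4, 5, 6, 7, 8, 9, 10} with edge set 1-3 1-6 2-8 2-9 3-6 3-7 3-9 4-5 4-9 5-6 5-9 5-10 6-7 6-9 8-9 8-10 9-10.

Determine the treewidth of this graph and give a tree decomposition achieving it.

Every bag has size at most 3, so the width is 3 − 1 = 2 and tw(G) ≤ 2. On the other hand G contains the 3-clique {1, 3, 6}. A clique must lie in a single bag of any decomposition, so no decomposition can have width below 2. Therefore the treewidth is 2.

Treewidth 2.
One such decomposition:
Bags: B1 = {5, 6, 9}  B2 = {3, 6, 9}  B3 = {4, 5, 9}  B4 = {5, 9, 10}  B5 = {3, 6, 7}  B6 = {8, 9, 10}  B7 = {2, 8, 9}  B8 = {1, 3, 6}
Tree: B1–B2, B1–B3, B3–B4, B2–B5, B4–B6, B6–B7, B2–B8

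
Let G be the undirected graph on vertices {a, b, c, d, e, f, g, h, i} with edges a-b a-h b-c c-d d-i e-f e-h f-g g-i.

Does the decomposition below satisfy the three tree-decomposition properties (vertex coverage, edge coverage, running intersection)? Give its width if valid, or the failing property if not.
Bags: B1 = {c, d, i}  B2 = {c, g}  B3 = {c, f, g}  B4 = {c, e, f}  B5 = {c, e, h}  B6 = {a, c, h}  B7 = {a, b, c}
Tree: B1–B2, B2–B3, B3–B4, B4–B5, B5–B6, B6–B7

A tree decomposition must satisfy three properties: every vertex lies in some bag; for every edge, both endpoints lie together in some bag; and for every vertex, the bags containing it form a connected subtree. Here edge (i,g) lies in no bag, so the decomposition is invalid.

No — edge (i,g) lies in no bag.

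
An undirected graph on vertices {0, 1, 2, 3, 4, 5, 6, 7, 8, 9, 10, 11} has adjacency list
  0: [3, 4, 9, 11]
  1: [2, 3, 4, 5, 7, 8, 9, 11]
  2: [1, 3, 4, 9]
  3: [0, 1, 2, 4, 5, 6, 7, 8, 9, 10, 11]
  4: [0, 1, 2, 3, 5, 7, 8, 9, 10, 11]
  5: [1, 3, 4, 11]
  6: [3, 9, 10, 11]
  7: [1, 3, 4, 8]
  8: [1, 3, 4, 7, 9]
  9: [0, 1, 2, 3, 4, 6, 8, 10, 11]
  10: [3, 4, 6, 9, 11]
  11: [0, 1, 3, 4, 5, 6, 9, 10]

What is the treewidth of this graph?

A width-4 tree decomposition is:
Bags: B1 = {1, 2, 3, 4, 9}  B2 = {1, 3, 4, 8, 9}  B3 = {1, 3, 4, 9, 11}  B4 = {1, 3, 4, 5, 11}  B5 = {3, 4, 9, 10, 11}  B6 = {3, 6, 9, 10, 11}  B7 = {1, 3, 4, 7, 8}  B8 = {0, 3, 4, 9, 11}
Tree: B1–B2, B1–B3, B3–B4, B3–B5, B5–B6, B2–B7, B3–B8
Every bag has size at most 5, so the width is 5 − 1 = 4 and tw(G) ≤ 4. Conversely, {0, 3, 4, 9, 11} is a clique of size 5, and the vertices of any clique must share a bag in every tree decomposition; so some bag has ≥ 5 vertices and tw(G) ≥ 4. Hence tw(G) = 4 exactly.

4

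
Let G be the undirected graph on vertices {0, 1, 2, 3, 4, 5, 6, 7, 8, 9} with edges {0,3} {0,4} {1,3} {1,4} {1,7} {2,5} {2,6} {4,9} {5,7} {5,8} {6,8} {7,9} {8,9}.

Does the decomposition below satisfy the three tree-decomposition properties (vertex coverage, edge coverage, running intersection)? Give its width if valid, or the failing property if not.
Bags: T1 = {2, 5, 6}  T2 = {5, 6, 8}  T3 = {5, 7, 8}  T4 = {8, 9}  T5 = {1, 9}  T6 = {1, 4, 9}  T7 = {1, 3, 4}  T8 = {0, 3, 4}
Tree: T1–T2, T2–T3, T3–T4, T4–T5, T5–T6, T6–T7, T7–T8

No — edge (7,9) lies in no bag.

A tree decomposition must satisfy three properties: every vertex lies in some bag; for every edge, both endpoints lie together in some bag; and for every vertex, the bags containing it form a connected subtree. Here edge (7,9) lies in no bag, so the decomposition is invalid.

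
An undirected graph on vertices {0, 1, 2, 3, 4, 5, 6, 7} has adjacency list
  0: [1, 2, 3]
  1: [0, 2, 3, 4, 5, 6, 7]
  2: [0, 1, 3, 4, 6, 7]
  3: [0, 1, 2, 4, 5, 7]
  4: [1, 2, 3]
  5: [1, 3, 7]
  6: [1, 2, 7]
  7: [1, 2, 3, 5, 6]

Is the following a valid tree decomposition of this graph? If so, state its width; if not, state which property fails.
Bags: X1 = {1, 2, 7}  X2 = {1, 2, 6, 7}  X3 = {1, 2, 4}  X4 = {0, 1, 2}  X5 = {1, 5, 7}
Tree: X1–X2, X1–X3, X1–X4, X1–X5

A tree decomposition must satisfy three properties: every vertex lies in some bag; for every edge, both endpoints lie together in some bag; and for every vertex, the bags containing it form a connected subtree. Here vertex 3 appears in no bag, so the decomposition is invalid.

No — vertex 3 appears in no bag.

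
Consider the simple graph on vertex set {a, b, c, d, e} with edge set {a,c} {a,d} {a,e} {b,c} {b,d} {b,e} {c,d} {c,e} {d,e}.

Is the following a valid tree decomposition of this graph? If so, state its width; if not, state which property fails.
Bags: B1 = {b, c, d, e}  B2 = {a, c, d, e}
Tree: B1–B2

Every vertex of G appears in some bag (union = {a, b, c, d, e}); every edge is covered by a bag; and for each vertex v the set of bags containing v is connected in the bag tree. The decomposition is therefore valid. The largest bag has 4 vertices, so the width is 3.

Yes; width 3.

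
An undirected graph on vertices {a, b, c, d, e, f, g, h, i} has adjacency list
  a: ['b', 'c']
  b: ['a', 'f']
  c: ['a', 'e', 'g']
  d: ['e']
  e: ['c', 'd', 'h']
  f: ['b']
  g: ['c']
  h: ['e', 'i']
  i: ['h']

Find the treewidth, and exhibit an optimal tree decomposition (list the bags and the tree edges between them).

Treewidth 1.
One optimal decomposition is:
Bags: B1 = {e, h}  B2 = {d, e}  B3 = {c, e}  B4 = {a, c}  B5 = {c, g}  B6 = {h, i}  B7 = {a, b}  B8 = {b, f}
Tree: B1–B2, B2–B3, B3–B4, B3–B5, B1–B6, B4–B7, B7–B8

Every bag has size at most 2, so the width is 2 − 1 = 1 and tw(G) ≤ 1. Since G has at least one edge (e.g. h–e), it is not an edgeless graph, so tw(G) ≥ 1. Therefore the treewidth is 1.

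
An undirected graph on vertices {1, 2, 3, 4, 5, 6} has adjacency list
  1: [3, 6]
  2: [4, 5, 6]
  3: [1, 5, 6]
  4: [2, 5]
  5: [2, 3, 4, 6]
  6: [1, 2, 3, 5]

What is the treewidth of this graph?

A width-2 tree decomposition is:
Bags: B1 = {3, 5, 6}  B2 = {2, 5, 6}  B3 = {1, 3, 6}  B4 = {2, 4, 5}
Tree: B1–B2, B1–B3, B2–B4
Every bag has size at most 3, so the width is 3 − 1 = 2 and tw(G) ≤ 2. Conversely, {1, 3, 6} is a clique of size 3, and the vertices of any clique must share a bag in every tree decomposition; so some bag has ≥ 3 vertices and tw(G) ≥ 2. Therefore the treewidth is 2.

2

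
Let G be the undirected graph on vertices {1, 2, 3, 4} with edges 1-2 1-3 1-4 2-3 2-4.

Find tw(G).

A width-2 tree decomposition is:
Bags: B1 = {1, 2, 4}  B2 = {1, 2, 3}
Tree: B1–B2
The largest bag has 3 vertices, giving width 2; this decomposition certifies tw(G) ≤ 2. For the lower bound, the 3 vertices {1, 2, 3} are pairwise adjacent, and any tree decomposition puts a clique entirely inside one bag — forcing width ≥ 2. Hence tw(G) = 2 exactly.

2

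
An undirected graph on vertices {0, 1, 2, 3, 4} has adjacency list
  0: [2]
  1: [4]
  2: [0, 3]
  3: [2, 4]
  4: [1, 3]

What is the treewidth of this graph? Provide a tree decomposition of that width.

Treewidth 1.
One such decomposition:
Bags: B1 = {2, 3}  B2 = {3, 4}  B3 = {1, 4}  B4 = {0, 2}
Tree: B1–B2, B2–B3, B1–B4

Every bag has size at most 2, so the width is 2 − 1 = 1 and tw(G) ≤ 1. Any graph with an edge has treewidth ≥ 1, and G has the edge 2–3. Combining the bounds, tw(G) = 1.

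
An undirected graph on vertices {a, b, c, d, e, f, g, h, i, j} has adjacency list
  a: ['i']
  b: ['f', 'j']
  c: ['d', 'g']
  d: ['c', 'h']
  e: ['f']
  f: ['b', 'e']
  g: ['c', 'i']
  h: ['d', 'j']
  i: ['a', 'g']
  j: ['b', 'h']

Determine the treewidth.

A width-1 tree decomposition is:
Bags: B1 = {e, f}  B2 = {b, f}  B3 = {b, j}  B4 = {h, j}  B5 = {d, h}  B6 = {c, d}  B7 = {c, g}  B8 = {g, i}  B9 = {a, i}
Tree: B1–B2, B2–B3, B3–B4, B4–B5, B5–B6, B6–B7, B7–B8, B8–B9
Every bag has size at most 2, so the width is 2 − 1 = 1 and tw(G) ≤ 1. Since G has at least one edge (e.g. e–f), it is not an edgeless graph, so tw(G) ≥ 1. Hence tw(G) = 1 exactly.

1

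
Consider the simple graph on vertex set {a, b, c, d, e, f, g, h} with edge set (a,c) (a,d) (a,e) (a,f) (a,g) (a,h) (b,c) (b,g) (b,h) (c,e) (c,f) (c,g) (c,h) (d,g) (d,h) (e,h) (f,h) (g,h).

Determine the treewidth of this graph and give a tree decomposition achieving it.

The largest bag has 4 vertices, giving width 3; this decomposition certifies tw(G) ≤ 3. Conversely, {a, d, g, h} is a clique of size 4, and the vertices of any clique must share a bag in every tree decomposition; so some bag has ≥ 4 vertices and tw(G) ≥ 3. Hence tw(G) = 3 exactly.

Treewidth 3.
One such decomposition:
Bags: B1 = {a, c, g, h}  B2 = {a, d, g, h}  B3 = {b, c, g, h}  B4 = {a, c, e, h}  B5 = {a, c, f, h}
Tree: B1–B2, B1–B3, B1–B4, B1–B5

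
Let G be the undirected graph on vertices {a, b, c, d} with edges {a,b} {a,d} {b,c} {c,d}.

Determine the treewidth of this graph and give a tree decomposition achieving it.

Treewidth 2.
One such decomposition:
Bags: B1 = {a, b, d}  B2 = {b, c, d}
Tree: B1–B2

Every bag has size at most 3, so the width is 3 − 1 = 2 and tw(G) ≤ 2. The edges d–a–b–c–d form a cycle, so G is not a tree and its treewidth is at least 2. The upper and lower bounds meet at 2, so that is the treewidth.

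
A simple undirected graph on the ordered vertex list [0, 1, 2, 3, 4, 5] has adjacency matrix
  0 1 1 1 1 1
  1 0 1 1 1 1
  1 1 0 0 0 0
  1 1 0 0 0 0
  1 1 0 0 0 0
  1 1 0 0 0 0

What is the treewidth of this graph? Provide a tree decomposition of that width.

Treewidth 2.
One such decomposition:
Bags: B1 = {0, 1, 4}  B2 = {0, 1, 3}  B3 = {0, 1, 5}  B4 = {0, 1, 2}
Tree: B1–B2, B2–B3, B1–B4

Each bag holds 3 vertices, so the decomposition has width 2, which upper-bounds the treewidth. For the lower bound, the 3 vertices {0, 1, 2} are pairwise adjacent, and any tree decomposition puts a clique entirely inside one bag — forcing width ≥ 2. Hence tw(G) = 2 exactly.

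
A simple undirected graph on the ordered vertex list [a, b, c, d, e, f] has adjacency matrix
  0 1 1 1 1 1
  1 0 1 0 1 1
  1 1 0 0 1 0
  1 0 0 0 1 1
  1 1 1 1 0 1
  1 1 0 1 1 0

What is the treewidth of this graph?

A width-3 tree decomposition is:
Bags: B1 = {a, b, e, f}  B2 = {a, b, c, e}  B3 = {a, d, e, f}
Tree: B1–B2, B1–B3
The largest bag has 4 vertices, giving width 3; this decomposition certifies tw(G) ≤ 3. On the other hand G contains the 4-clique {a, b, c, e}. A clique must lie in a single bag of any decomposition, so no decomposition can have width below 3. Hence tw(G) = 3 exactly.

3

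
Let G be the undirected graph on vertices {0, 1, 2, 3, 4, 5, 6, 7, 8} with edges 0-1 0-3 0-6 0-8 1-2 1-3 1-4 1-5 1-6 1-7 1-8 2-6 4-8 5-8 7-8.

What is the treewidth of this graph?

2

A width-2 tree decomposition is:
Bags: B1 = {0, 1, 6}  B2 = {0, 1, 8}  B3 = {1, 7, 8}  B4 = {0, 1, 3}  B5 = {1, 2, 6}  B6 = {1, 5, 8}  B7 = {1, 4, 8}
Tree: B1–B2, B2–B3, B2–B4, B1–B5, B2–B6, B3–B7
Every bag has size at most 3, so the width is 3 − 1 = 2 and tw(G) ≤ 2. For the lower bound, the 3 vertices {0, 1, 8} are pairwise adjacent, and any tree decomposition puts a clique entirely inside one bag — forcing width ≥ 2. The upper and lower bounds meet at 2, so that is the treewidth.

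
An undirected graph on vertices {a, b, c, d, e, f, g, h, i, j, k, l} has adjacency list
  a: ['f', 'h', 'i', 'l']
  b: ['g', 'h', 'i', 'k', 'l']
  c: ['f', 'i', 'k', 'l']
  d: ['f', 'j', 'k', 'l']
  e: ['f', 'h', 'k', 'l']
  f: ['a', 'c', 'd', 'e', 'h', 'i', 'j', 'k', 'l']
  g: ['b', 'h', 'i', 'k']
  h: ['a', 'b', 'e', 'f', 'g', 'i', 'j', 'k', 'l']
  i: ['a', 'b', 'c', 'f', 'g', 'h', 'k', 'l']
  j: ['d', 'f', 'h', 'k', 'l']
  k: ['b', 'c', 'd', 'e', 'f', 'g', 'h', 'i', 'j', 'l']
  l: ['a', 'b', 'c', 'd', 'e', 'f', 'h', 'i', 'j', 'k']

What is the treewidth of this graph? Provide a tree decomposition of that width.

Every bag has size at most 5, so the width is 5 − 1 = 4 and tw(G) ≤ 4. For the lower bound, the 5 vertices {a, f, h, i, l} are pairwise adjacent, and any tree decomposition puts a clique entirely inside one bag — forcing width ≥ 4. Therefore the treewidth is 4.

Treewidth 4.
One optimal decomposition is:
Bags: B1 = {f, h, i, k, l}  B2 = {f, h, j, k, l}  B3 = {b, h, i, k, l}  B4 = {c, f, i, k, l}  B5 = {d, f, j, k, l}  B6 = {e, f, h, k, l}  B7 = {a, f, h, i, l}  B8 = {b, g, h, i, k}
Tree: B1–B2, B1–B3, B1–B4, B2–B5, B2–B6, B1–B7, B3–B8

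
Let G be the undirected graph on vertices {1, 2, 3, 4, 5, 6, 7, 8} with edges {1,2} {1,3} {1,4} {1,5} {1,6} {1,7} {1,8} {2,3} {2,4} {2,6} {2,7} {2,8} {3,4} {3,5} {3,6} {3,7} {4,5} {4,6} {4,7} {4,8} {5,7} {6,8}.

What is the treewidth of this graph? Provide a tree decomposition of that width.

Treewidth 4.
One such decomposition:
Bags: B1 = {1, 2, 3, 4, 7}  B2 = {1, 2, 3, 4, 6}  B3 = {1, 2, 4, 6, 8}  B4 = {1, 3, 4, 5, 7}
Tree: B1–B2, B2–B3, B1–B4

Each bag holds 5 vertices, so the decomposition has width 4, which upper-bounds the treewidth. For the lower bound, the 5 vertices {1, 2, 4, 6, 8} are pairwise adjacent, and any tree decomposition puts a clique entirely inside one bag — forcing width ≥ 4. Combining the bounds, tw(G) = 4.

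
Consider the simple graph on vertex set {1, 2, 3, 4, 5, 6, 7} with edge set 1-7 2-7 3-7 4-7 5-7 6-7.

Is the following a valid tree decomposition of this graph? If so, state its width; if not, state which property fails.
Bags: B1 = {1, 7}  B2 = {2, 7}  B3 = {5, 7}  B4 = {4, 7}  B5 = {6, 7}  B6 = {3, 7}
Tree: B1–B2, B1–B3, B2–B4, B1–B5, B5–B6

Checking the three conditions: (i) the bags cover all of {1, 2, 3, 4, 5, 6, 7}; (ii) for each edge, some bag contains both endpoints; (iii) the bags containing any fixed vertex form a subtree. All hold, so the decomposition is valid with width 2 − 1 = 1.

Yes; width 1.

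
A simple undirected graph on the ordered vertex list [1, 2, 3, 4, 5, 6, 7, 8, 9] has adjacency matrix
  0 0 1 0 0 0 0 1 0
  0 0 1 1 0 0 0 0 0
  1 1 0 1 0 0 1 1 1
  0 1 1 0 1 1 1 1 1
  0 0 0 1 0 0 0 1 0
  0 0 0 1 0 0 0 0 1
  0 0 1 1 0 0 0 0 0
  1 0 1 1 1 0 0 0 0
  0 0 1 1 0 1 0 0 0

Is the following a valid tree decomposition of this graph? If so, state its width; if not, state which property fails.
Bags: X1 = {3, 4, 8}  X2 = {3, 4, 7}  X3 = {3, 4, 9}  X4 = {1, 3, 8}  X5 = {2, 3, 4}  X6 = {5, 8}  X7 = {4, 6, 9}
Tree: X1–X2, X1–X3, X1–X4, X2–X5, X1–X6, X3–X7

A tree decomposition must satisfy three properties: every vertex lies in some bag; for every edge, both endpoints lie together in some bag; and for every vertex, the bags containing it form a connected subtree. Here edge (4,5) lies in no bag, so the decomposition is invalid.

No — edge (4,5) lies in no bag.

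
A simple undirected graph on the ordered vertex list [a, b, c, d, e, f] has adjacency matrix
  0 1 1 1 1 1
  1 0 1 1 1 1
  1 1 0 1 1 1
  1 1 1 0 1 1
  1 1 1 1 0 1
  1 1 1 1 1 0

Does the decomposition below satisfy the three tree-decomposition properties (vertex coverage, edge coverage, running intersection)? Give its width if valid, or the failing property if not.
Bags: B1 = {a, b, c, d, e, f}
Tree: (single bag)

Yes; width 5.

Every vertex of G appears in some bag (union = {a, b, c, d, e, f}); every edge is covered by a bag; and for each vertex v the set of bags containing v is connected in the bag tree. The decomposition is therefore valid. The largest bag has 6 vertices, so the width is 5.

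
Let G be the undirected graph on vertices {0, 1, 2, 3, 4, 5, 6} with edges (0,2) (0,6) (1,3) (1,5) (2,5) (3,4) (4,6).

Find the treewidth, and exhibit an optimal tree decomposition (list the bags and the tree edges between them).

Every bag has size at most 3, so the width is 3 − 1 = 2 and tw(G) ≤ 2. For the lower bound, G contains the cycle 4–6–0–2–5–1–3–4, so G is not a forest; only forests have treewidth ≤ 1, hence tw(G) ≥ 2. The upper and lower bounds meet at 2, so that is the treewidth.

Treewidth 2.
One such decomposition:
Bags: B1 = {0, 4, 6}  B2 = {0, 2, 4}  B3 = {2, 4, 5}  B4 = {1, 4, 5}  B5 = {1, 3, 4}
Tree: B1–B2, B2–B3, B3–B4, B4–B5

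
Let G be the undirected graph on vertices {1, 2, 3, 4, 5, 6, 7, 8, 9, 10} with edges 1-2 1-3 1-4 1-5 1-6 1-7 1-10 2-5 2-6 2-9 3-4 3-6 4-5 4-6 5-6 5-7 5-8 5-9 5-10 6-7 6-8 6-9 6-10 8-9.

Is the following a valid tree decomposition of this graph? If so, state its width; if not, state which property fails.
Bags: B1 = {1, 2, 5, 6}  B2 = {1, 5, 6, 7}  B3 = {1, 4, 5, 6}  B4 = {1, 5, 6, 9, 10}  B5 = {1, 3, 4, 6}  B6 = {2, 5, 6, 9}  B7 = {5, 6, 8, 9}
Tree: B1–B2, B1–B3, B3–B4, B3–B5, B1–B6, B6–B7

A tree decomposition must satisfy three properties: every vertex lies in some bag; for every edge, both endpoints lie together in some bag; and for every vertex, the bags containing it form a connected subtree. Here bags containing vertex 9 are not connected in the tree, so the decomposition is invalid.

No — bags containing vertex 9 are not connected in the tree.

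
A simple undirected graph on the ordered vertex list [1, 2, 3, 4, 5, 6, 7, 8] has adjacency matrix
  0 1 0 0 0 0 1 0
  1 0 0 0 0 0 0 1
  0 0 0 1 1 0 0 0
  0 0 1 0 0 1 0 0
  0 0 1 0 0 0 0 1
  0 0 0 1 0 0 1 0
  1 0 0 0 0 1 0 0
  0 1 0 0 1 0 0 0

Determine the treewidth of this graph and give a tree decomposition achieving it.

The largest bag has 3 vertices, giving width 2; this decomposition certifies tw(G) ≤ 2. The edges 3–5–8–2–1–7–6–4–3 form a cycle, so G is not a tree and its treewidth is at least 2. Hence tw(G) = 2 exactly.

Treewidth 2.
One such decomposition:
Bags: B1 = {3, 5, 8}  B2 = {2, 3, 8}  B3 = {1, 2, 3}  B4 = {1, 3, 7}  B5 = {3, 6, 7}  B6 = {3, 4, 6}
Tree: B1–B2, B2–B3, B3–B4, B4–B5, B5–B6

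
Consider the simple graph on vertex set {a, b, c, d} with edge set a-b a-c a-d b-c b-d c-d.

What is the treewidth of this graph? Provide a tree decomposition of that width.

Treewidth 3.
Bags: B1 = {a, b, c, d}
Tree: (single bag)

A single bag containing all 4 vertices is trivially a valid decomposition of width 3. For the lower bound, the 4 vertices {a, b, c, d} are pairwise adjacent, and any tree decomposition puts a clique entirely inside one bag — forcing width ≥ 3. Hence tw(G) = 3 exactly.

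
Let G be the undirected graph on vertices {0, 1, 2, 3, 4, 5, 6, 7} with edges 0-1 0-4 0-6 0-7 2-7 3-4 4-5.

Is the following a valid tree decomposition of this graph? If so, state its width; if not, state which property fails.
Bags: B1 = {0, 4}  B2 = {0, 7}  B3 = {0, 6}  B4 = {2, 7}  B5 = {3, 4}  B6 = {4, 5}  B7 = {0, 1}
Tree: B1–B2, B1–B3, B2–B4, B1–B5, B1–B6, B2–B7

Yes; width 1.

Checking the three conditions: (i) the bags cover all of {0, 1, 2, 3, 4, 5, 6, 7}; (ii) for each edge, some bag contains both endpoints; (iii) the bags containing any fixed vertex form a subtree. All hold, so the decomposition is valid with width 2 − 1 = 1.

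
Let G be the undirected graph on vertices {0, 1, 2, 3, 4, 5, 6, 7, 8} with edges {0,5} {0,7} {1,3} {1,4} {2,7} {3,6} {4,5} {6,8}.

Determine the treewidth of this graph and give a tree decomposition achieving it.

Each bag holds 2 vertices, so the decomposition has width 1, which upper-bounds the treewidth. Any graph with an edge has treewidth ≥ 1, and G has the edge 2–7. Therefore the treewidth is 1.

Treewidth 1.
One optimal decomposition is:
Bags: B1 = {2, 7}  B2 = {0, 7}  B3 = {0, 5}  B4 = {4, 5}  B5 = {1, 4}  B6 = {1, 3}  B7 = {3, 6}  B8 = {6, 8}
Tree: B1–B2, B2–B3, B3–B4, B4–B5, B5–B6, B6–B7, B7–B8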